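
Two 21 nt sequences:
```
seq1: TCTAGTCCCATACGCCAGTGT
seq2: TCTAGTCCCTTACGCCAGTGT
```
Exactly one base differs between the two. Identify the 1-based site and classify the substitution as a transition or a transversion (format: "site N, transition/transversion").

Site 10 changes A→T. A is a purine and T is a pyrimidine, so this is a transversion.

site 10, transversion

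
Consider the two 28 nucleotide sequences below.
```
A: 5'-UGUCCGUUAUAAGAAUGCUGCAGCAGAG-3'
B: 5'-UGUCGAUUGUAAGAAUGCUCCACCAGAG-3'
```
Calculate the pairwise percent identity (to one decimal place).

Mismatches at positions 5, 6, 9, 20, 23 (1-based): 5 of 28.
Identical positions: 23/28 = 82.14% → 82.1%.

82.1%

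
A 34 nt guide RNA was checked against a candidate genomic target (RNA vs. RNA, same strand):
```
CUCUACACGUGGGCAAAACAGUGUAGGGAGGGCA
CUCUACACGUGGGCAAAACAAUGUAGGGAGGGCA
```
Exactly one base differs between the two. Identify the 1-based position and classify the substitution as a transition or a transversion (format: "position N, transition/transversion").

position 21, transition

The sequences differ only at position 21: G→A (purine→purine), a transition.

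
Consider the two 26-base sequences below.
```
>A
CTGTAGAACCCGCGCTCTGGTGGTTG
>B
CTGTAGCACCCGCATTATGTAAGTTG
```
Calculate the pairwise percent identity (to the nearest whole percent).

Mismatches at positions 7, 14, 15, 17, 20, 21, 22 (1-based): 7 of 26.
Identical positions: 19/26 = 73.08% → 73%.

73%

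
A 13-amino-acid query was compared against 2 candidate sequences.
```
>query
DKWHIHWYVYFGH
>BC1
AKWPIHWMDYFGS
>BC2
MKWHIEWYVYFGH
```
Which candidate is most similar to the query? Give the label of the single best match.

Hamming distances to query — BC1: 5; BC2: 2.
Smallest is BC2 with 2 mismatches.

BC2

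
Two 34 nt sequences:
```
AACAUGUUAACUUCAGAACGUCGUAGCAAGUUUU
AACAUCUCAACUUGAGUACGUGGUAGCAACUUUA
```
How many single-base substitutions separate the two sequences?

Comparing position by position, 7 positions differ: 6 (G/C), 8 (U/C), 14 (C/G), 17 (A/U), 22 (C/G), 30 (G/C), 34 (U/A).

7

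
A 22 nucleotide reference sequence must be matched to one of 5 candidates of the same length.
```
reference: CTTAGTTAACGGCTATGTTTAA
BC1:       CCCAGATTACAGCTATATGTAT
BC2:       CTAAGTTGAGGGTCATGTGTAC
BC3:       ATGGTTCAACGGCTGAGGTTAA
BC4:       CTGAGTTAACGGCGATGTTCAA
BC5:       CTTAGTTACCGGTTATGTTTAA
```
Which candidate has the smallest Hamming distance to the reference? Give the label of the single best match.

Hamming distances to reference — BC1: 8; BC2: 7; BC3: 8; BC4: 3; BC5: 2.
Smallest is BC5 with 2 mismatches.

BC5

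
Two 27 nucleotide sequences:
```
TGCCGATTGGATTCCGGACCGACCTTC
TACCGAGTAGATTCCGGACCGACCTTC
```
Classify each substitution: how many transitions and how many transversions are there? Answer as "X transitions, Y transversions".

Transitions (purine↔purine or pyrimidine↔pyrimidine): 2 G→A, 9 G→A.
Transversions (purine↔pyrimidine): 7 T→G.

2 transitions, 1 transversion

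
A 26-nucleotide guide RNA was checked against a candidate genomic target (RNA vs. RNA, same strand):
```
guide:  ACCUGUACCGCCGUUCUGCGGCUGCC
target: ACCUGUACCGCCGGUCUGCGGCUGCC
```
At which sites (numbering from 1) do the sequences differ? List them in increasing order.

14

Scanning 1-based: 14: U/G.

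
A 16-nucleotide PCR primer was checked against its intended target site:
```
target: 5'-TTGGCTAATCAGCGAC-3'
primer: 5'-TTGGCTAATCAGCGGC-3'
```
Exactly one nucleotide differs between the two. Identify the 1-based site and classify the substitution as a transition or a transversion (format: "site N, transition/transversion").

site 15, transition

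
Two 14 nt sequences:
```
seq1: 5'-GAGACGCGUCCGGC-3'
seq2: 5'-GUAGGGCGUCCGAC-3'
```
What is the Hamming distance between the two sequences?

5

Mismatches (1-based): position 2: A→U; position 3: G→A; position 4: A→G; position 5: C→G; position 13: G→A.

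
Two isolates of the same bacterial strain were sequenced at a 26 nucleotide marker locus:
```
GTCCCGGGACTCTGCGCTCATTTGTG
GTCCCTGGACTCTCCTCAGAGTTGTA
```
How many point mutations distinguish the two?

7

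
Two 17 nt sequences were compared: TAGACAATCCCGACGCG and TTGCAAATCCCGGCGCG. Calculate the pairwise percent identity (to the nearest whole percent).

4 positions differ (2, 4, 5, 13), so 13 of 17 match: 13/17 = 76.47%.

76%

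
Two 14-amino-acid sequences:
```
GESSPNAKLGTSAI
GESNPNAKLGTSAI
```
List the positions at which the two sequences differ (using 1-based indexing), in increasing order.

Differences at position 4 (S→N).

4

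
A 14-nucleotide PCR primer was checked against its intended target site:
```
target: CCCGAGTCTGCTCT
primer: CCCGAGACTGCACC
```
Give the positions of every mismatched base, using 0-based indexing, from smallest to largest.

Differences at position 6 (T→A), position 11 (T→A), position 13 (T→C).

6, 11, 13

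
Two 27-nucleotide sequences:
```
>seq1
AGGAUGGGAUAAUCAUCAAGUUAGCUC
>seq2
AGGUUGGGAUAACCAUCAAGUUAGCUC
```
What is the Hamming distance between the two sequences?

2

The sequences differ at positions 4, 13 (1-based) — 2 in total.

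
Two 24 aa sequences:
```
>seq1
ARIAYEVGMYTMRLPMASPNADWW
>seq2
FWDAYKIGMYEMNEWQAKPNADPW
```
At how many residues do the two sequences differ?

12

The sequences differ at residues 1, 2, 3, 6, 7, 11, 13, 14, 15, 16, 18, 23 (1-based) — 12 in total.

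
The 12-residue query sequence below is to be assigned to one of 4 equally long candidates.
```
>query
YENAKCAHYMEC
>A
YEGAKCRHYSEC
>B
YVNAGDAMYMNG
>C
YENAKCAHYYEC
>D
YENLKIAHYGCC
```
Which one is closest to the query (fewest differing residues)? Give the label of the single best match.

C

A differs at 3 residues; B differs at 6 residues; C differs at 1 residue; D differs at 4 residues. The closest is C.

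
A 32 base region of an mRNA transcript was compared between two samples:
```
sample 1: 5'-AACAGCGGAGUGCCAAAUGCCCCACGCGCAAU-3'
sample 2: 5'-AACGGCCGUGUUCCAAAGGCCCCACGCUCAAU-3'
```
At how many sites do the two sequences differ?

Mismatches (1-based): site 4: A→G; site 7: G→C; site 9: A→U; site 12: G→U; site 18: U→G; site 28: G→U.

6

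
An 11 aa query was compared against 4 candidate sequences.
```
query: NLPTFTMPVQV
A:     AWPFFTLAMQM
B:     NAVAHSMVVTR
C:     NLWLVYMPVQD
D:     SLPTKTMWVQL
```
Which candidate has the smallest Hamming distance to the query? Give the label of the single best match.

Hamming distances to query — A: 7; B: 8; C: 5; D: 4.
Smallest is D with 4 mismatches.

D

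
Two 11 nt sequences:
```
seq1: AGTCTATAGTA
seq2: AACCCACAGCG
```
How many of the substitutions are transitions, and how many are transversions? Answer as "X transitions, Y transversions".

6 transitions, 0 transversions

Mismatches (1-based):
position 2: G→A (purine→purine, transition)
position 3: T→C (pyrimidine→pyrimidine, transition)
position 5: T→C (pyrimidine→pyrimidine, transition)
position 7: T→C (pyrimidine→pyrimidine, transition)
position 10: T→C (pyrimidine→pyrimidine, transition)
position 11: A→G (purine→purine, transition)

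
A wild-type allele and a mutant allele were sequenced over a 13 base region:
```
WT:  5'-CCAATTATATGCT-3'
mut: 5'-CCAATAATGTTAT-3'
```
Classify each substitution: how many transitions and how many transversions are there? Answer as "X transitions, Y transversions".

Mismatches (1-based):
base 6: T→A (pyrimidine→purine, transversion)
base 9: A→G (purine→purine, transition)
base 11: G→T (purine→pyrimidine, transversion)
base 12: C→A (pyrimidine→purine, transversion)

1 transition, 3 transversions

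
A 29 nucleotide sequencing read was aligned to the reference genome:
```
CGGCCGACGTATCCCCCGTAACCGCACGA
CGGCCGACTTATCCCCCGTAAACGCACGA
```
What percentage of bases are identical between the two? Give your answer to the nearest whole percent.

2 positions differ (9, 22), so 27 of 29 match: 27/29 = 93.1%.

93%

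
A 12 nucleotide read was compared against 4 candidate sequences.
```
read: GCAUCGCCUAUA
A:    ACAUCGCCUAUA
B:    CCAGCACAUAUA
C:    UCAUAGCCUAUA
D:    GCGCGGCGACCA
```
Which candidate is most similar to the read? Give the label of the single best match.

A

Hamming distances to read — A: 1; B: 4; C: 2; D: 7.
Smallest is A with 1 mismatch.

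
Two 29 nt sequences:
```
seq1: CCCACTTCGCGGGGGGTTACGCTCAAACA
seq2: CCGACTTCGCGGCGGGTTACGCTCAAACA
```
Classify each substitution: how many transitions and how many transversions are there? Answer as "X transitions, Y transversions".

0 transitions, 2 transversions

Transitions (purine↔purine or pyrimidine↔pyrimidine): none.
Transversions (purine↔pyrimidine): 3 C→G, 13 G→C.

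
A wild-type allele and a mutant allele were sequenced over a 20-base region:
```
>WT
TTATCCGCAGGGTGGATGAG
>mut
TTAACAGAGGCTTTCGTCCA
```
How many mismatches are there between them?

12

The sequences differ at sites 4, 6, 8, 9, 11, 12, 14, 15, 16, 18, 19, 20 (1-based) — 12 in total.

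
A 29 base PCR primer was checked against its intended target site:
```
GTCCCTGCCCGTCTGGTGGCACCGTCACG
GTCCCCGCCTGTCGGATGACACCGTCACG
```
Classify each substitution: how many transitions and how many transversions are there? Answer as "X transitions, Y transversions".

Mismatches (1-based):
position 6: T→C (pyrimidine→pyrimidine, transition)
position 10: C→T (pyrimidine→pyrimidine, transition)
position 14: T→G (pyrimidine→purine, transversion)
position 16: G→A (purine→purine, transition)
position 19: G→A (purine→purine, transition)

4 transitions, 1 transversion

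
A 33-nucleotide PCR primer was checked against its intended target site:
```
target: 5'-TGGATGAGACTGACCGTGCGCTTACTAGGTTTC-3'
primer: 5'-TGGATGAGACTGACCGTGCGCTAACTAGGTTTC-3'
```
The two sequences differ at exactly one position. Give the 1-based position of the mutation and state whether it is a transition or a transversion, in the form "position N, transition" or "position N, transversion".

position 23, transversion

Position 23 changes T→A. T is a pyrimidine and A is a purine, so this is a transversion.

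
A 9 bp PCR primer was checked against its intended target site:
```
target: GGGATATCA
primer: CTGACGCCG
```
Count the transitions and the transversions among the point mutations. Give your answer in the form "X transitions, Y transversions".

4 transitions, 2 transversions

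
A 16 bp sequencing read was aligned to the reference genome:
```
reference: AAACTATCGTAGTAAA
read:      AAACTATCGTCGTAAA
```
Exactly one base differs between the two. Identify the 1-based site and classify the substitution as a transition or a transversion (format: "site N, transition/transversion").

Site 11 changes A→C. A is a purine and C is a pyrimidine, so this is a transversion.

site 11, transversion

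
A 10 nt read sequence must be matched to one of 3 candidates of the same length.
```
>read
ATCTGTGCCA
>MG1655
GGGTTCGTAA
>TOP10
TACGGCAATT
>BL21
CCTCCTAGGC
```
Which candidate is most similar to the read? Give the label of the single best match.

MG1655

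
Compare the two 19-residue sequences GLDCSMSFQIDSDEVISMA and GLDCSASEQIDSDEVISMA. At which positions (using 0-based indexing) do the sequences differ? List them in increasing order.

5, 7

Differences at position 5 (M→A), position 7 (F→E).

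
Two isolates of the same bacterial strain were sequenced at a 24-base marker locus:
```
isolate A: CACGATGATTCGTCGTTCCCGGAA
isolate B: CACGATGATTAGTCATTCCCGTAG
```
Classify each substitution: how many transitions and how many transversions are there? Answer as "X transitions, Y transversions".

Transitions (purine↔purine or pyrimidine↔pyrimidine): 15 G→A, 24 A→G.
Transversions (purine↔pyrimidine): 11 C→A, 22 G→T.

2 transitions, 2 transversions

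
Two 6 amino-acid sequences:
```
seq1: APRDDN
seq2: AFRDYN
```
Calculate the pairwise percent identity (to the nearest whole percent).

67%

Mismatches at positions 2, 5 (1-based): 2 of 6.
Identical positions: 4/6 = 66.67% → 67%.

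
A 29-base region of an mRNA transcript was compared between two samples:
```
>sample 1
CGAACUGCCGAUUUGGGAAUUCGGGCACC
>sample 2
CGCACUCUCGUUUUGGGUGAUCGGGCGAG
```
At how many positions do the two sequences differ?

10

The sequences differ at positions 3, 7, 8, 11, 18, 19, 20, 27, 28, 29 (1-based) — 10 in total.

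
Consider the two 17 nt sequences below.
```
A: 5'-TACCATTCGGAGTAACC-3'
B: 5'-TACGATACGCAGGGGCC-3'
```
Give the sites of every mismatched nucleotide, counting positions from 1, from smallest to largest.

Differences at site 4 (C→G), site 7 (T→A), site 10 (G→C), site 13 (T→G), site 14 (A→G), site 15 (A→G).

4, 7, 10, 13, 14, 15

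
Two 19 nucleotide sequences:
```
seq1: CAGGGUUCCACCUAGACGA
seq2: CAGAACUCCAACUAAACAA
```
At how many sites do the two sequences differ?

Mismatches (1-based): site 4: G→A; site 5: G→A; site 6: U→C; site 11: C→A; site 15: G→A; site 18: G→A.

6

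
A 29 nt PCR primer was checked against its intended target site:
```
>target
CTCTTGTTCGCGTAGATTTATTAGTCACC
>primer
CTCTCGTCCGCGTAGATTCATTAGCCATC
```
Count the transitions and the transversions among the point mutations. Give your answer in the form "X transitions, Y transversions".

5 transitions, 0 transversions

Transitions (purine↔purine or pyrimidine↔pyrimidine): 5 T→C, 8 T→C, 19 T→C, 25 T→C, 28 C→T.
Transversions (purine↔pyrimidine): none.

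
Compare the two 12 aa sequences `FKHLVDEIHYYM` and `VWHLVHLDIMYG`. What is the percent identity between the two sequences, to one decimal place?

33.3%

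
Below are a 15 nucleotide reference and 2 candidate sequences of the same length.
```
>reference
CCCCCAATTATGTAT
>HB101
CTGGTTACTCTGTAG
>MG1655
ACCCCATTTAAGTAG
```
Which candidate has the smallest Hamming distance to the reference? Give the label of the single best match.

HB101 differs at 8 bases; MG1655 differs at 4 bases. The closest is MG1655.

MG1655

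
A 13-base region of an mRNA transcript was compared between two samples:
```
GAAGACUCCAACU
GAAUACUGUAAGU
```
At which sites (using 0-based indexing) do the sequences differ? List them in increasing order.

Differences at site 3 (G→U), site 7 (C→G), site 8 (C→U), site 11 (C→G).

3, 7, 8, 11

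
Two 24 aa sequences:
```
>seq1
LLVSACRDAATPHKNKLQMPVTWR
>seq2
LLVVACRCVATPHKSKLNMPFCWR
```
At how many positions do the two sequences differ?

Comparing position by position, 7 positions differ: 4 (S/V), 8 (D/C), 9 (A/V), 15 (N/S), 18 (Q/N), 21 (V/F), 22 (T/C).

7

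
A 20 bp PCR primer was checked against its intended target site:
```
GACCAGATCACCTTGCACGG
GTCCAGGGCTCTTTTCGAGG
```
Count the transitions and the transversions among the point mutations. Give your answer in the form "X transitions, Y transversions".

3 transitions, 5 transversions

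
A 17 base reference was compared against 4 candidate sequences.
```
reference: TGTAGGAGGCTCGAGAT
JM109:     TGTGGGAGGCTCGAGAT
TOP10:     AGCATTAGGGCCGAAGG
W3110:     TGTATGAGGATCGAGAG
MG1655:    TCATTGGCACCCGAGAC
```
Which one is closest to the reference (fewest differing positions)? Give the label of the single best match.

JM109

Hamming distances to reference — JM109: 1; TOP10: 9; W3110: 3; MG1655: 9.
Smallest is JM109 with 1 mismatch.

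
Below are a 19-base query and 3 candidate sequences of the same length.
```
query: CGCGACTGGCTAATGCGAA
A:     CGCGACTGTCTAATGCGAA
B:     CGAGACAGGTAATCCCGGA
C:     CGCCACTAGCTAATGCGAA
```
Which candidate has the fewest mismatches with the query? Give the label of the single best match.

A

Hamming distances to query — A: 1; B: 8; C: 2.
Smallest is A with 1 mismatch.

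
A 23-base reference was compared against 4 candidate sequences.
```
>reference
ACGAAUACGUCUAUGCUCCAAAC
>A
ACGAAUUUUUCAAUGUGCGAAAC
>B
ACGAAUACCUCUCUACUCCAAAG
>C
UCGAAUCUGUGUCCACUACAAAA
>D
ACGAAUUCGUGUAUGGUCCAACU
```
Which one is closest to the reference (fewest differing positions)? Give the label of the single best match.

A differs at 7 positions; B differs at 4 positions; C differs at 9 positions; D differs at 5 positions. The closest is B.

B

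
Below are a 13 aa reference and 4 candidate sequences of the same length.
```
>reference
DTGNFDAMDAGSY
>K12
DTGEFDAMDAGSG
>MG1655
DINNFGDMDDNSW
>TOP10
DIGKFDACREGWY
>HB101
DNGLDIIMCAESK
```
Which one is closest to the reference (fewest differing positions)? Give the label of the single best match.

K12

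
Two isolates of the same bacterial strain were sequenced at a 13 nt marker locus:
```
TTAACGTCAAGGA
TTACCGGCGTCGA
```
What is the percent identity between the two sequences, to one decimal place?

5 positions differ (4, 7, 9, 10, 11), so 8 of 13 match: 8/13 = 61.54%.

61.5%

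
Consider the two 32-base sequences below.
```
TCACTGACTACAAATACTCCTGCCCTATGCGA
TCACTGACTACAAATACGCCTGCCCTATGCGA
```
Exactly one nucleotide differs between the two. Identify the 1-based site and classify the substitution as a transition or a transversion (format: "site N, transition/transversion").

site 18, transversion

The sequences differ only at site 18: T→G (pyrimidine→purine), a transversion.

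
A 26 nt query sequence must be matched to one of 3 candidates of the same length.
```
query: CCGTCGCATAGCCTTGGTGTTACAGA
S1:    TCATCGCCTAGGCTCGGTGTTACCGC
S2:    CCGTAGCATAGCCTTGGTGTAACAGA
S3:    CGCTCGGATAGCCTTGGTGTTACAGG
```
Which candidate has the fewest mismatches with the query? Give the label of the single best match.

S2

S1 differs at 7 positions; S2 differs at 2 positions; S3 differs at 4 positions. The closest is S2.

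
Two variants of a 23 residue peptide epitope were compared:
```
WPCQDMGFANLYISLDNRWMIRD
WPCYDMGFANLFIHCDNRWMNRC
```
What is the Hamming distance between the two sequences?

Mismatches (1-based): residue 4: Q→Y; residue 12: Y→F; residue 14: S→H; residue 15: L→C; residue 21: I→N; residue 23: D→C.

6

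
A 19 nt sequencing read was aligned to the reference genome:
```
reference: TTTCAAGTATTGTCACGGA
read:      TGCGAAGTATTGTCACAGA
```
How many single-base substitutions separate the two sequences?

Mismatches (1-based): position 2: T→G; position 3: T→C; position 4: C→G; position 17: G→A.

4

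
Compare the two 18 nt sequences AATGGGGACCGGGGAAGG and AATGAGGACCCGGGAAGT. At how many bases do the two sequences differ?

3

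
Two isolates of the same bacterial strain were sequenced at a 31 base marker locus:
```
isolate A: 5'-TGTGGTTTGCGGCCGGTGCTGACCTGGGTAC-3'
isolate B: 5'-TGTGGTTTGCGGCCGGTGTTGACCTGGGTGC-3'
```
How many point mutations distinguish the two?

2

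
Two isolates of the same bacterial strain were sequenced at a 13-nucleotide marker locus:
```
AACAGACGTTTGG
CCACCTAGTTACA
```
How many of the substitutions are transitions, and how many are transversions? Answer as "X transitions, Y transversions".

1 transition, 9 transversions

Transitions (purine↔purine or pyrimidine↔pyrimidine): 13 G→A.
Transversions (purine↔pyrimidine): 1 A→C, 2 A→C, 3 C→A, 4 A→C, 5 G→C, 6 A→T, 7 C→A, 11 T→A, 12 G→C.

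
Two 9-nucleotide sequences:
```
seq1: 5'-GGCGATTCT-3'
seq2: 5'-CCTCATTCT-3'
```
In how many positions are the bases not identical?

Comparing position by position, 4 positions differ: 1 (G/C), 2 (G/C), 3 (C/T), 4 (G/C).

4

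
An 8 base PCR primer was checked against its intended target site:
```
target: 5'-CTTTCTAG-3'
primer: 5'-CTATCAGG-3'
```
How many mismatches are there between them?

3

Mismatches (1-based): position 3: T→A; position 6: T→A; position 7: A→G.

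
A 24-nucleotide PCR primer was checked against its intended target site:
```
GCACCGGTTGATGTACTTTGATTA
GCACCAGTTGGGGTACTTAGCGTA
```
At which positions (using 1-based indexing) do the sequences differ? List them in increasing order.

Differences at position 6 (G→A), position 11 (A→G), position 12 (T→G), position 19 (T→A), position 21 (A→C), position 22 (T→G).

6, 11, 12, 19, 21, 22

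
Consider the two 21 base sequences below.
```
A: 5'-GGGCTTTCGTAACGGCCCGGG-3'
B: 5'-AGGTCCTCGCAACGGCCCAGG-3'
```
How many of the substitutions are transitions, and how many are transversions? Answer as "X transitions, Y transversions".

Transitions (purine↔purine or pyrimidine↔pyrimidine): 1 G→A, 4 C→T, 5 T→C, 6 T→C, 10 T→C, 19 G→A.
Transversions (purine↔pyrimidine): none.

6 transitions, 0 transversions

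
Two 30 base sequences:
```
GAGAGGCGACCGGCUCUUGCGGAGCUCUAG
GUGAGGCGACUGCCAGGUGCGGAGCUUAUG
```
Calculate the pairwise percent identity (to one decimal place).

70.0%

9 positions differ (2, 11, 13, 15, 16, 17, 27, 28, 29), so 21 of 30 match: 21/30 = 70%.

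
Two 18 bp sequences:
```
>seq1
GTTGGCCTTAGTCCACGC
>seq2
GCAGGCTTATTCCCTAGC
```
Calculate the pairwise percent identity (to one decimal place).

9 positions differ (2, 3, 7, 9, 10, 11, 12, 15, 16), so 9 of 18 match: 9/18 = 50%.

50.0%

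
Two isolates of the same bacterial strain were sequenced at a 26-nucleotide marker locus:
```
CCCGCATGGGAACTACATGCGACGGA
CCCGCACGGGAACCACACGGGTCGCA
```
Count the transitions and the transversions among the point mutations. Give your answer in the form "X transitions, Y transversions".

Mismatches (1-based):
site 7: T→C (pyrimidine→pyrimidine, transition)
site 14: T→C (pyrimidine→pyrimidine, transition)
site 18: T→C (pyrimidine→pyrimidine, transition)
site 20: C→G (pyrimidine→purine, transversion)
site 22: A→T (purine→pyrimidine, transversion)
site 25: G→C (purine→pyrimidine, transversion)

3 transitions, 3 transversions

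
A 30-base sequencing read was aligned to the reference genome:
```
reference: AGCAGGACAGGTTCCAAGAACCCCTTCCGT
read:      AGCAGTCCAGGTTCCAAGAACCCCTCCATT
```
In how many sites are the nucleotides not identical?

5

Comparing position by position, 5 sites differ: 6 (G/T), 7 (A/C), 26 (T/C), 28 (C/A), 29 (G/T).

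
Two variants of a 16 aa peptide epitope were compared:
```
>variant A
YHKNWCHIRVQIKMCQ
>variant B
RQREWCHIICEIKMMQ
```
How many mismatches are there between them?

8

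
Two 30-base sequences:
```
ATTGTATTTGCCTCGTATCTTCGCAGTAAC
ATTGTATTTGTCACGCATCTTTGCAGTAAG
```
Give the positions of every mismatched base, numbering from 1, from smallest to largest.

Scanning 1-based: 11: C/T; 13: T/A; 16: T/C; 22: C/T; 30: C/G.

11, 13, 16, 22, 30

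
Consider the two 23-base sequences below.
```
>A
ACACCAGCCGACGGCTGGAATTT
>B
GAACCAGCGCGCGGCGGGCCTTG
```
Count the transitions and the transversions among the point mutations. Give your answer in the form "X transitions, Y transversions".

2 transitions, 7 transversions

Mismatches (1-based):
site 1: A→G (purine→purine, transition)
site 2: C→A (pyrimidine→purine, transversion)
site 9: C→G (pyrimidine→purine, transversion)
site 10: G→C (purine→pyrimidine, transversion)
site 11: A→G (purine→purine, transition)
site 16: T→G (pyrimidine→purine, transversion)
site 19: A→C (purine→pyrimidine, transversion)
site 20: A→C (purine→pyrimidine, transversion)
site 23: T→G (pyrimidine→purine, transversion)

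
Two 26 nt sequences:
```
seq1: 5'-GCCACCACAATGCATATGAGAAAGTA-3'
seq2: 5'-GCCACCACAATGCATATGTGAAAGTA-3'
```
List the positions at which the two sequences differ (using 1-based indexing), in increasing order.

Scanning 1-based: 19: A/T.

19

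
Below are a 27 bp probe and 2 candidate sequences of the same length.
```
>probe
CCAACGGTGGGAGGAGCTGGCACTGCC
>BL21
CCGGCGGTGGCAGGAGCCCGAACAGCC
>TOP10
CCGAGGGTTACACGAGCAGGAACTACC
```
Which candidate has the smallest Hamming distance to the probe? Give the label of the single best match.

BL21

Hamming distances to probe — BL21: 7; TOP10: 9.
Smallest is BL21 with 7 mismatches.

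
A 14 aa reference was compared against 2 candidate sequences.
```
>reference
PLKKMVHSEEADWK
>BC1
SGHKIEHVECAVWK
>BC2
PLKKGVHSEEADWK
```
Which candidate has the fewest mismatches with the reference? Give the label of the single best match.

BC2

Hamming distances to reference — BC1: 8; BC2: 1.
Smallest is BC2 with 1 mismatch.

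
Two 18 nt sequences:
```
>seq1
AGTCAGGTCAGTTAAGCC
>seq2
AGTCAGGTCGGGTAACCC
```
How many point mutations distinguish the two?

3

Comparing position by position, 3 bases differ: 10 (A/G), 12 (T/G), 16 (G/C).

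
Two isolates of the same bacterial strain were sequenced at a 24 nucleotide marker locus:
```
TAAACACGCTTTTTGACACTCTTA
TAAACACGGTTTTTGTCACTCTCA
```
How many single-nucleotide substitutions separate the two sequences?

3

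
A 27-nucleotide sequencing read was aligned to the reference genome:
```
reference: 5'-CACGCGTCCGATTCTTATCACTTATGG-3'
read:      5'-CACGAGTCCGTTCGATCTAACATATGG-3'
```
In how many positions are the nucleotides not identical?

8

Comparing position by position, 8 positions differ: 5 (C/A), 11 (A/T), 13 (T/C), 14 (C/G), 15 (T/A), 17 (A/C), 19 (C/A), 22 (T/A).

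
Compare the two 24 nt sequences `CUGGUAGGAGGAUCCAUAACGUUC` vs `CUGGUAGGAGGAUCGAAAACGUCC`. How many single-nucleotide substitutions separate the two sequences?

Comparing position by position, 3 sites differ: 15 (C/G), 17 (U/A), 23 (U/C).

3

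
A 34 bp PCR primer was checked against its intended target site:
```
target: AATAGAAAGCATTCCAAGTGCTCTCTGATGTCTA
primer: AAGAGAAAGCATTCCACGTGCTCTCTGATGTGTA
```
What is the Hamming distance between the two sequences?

3

Mismatches (1-based): position 3: T→G; position 17: A→C; position 32: C→G.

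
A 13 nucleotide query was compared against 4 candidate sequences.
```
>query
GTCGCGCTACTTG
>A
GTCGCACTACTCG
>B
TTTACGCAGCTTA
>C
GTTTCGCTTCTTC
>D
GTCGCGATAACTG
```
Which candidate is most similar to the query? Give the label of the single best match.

A

Hamming distances to query — A: 2; B: 6; C: 4; D: 3.
Smallest is A with 2 mismatches.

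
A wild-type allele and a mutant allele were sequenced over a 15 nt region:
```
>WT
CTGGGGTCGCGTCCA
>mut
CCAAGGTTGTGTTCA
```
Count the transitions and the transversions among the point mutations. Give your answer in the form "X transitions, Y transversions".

Mismatches (1-based):
site 2: T→C (pyrimidine→pyrimidine, transition)
site 3: G→A (purine→purine, transition)
site 4: G→A (purine→purine, transition)
site 8: C→T (pyrimidine→pyrimidine, transition)
site 10: C→T (pyrimidine→pyrimidine, transition)
site 13: C→T (pyrimidine→pyrimidine, transition)

6 transitions, 0 transversions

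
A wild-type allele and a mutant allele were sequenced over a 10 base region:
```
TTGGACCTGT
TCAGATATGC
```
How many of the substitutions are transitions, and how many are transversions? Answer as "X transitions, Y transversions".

4 transitions, 1 transversion

Transitions (purine↔purine or pyrimidine↔pyrimidine): 2 T→C, 3 G→A, 6 C→T, 10 T→C.
Transversions (purine↔pyrimidine): 7 C→A.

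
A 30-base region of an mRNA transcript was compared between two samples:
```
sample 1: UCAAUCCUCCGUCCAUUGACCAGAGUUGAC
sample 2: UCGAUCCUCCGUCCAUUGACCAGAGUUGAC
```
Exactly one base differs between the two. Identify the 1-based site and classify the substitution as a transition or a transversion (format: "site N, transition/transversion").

The sequences differ only at site 3: A→G (purine→purine), a transition.

site 3, transition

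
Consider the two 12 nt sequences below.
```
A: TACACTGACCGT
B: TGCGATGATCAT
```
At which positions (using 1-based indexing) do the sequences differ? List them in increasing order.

Scanning 1-based: 2: A/G; 4: A/G; 5: C/A; 9: C/T; 11: G/A.

2, 4, 5, 9, 11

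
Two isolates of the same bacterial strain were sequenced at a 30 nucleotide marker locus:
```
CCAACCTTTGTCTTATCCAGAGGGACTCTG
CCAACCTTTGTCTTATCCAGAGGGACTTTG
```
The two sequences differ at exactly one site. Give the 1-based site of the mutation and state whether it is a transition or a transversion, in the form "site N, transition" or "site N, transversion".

site 28, transition

Site 28 changes C→T. C is a pyrimidine and T is a pyrimidine, so this is a transition.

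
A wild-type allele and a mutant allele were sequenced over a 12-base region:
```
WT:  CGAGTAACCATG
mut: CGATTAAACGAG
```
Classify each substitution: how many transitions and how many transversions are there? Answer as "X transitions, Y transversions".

1 transition, 3 transversions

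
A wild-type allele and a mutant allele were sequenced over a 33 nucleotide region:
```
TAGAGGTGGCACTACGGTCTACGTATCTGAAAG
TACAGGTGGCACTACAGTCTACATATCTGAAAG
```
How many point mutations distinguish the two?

3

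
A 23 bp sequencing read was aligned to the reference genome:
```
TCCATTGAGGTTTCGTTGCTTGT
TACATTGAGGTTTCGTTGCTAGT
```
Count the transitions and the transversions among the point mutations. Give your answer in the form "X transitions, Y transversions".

0 transitions, 2 transversions

Mismatches (1-based):
position 2: C→A (pyrimidine→purine, transversion)
position 21: T→A (pyrimidine→purine, transversion)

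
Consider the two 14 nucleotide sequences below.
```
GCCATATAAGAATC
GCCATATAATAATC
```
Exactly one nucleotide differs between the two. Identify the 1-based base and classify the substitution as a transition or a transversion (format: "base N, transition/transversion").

base 10, transversion

The sequences differ only at base 10: G→T (purine→pyrimidine), a transversion.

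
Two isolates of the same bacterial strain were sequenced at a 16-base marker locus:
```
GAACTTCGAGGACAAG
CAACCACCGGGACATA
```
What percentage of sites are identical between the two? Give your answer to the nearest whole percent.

56%

7 positions differ (1, 5, 6, 8, 9, 15, 16), so 9 of 16 match: 9/16 = 56.25%.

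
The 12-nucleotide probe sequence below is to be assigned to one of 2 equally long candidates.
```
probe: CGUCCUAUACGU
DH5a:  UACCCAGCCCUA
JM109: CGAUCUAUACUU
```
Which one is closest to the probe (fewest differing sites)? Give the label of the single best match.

JM109

Hamming distances to probe — DH5a: 9; JM109: 3.
Smallest is JM109 with 3 mismatches.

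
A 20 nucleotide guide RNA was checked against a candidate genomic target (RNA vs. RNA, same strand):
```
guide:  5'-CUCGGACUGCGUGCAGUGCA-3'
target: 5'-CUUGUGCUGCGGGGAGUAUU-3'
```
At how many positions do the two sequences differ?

Comparing position by position, 8 positions differ: 3 (C/U), 5 (G/U), 6 (A/G), 12 (U/G), 14 (C/G), 18 (G/A), 19 (C/U), 20 (A/U).

8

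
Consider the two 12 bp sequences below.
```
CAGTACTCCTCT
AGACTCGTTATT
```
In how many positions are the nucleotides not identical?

10

Comparing position by position, 10 positions differ: 1 (C/A), 2 (A/G), 3 (G/A), 4 (T/C), 5 (A/T), 7 (T/G), 8 (C/T), 9 (C/T), 10 (T/A), 11 (C/T).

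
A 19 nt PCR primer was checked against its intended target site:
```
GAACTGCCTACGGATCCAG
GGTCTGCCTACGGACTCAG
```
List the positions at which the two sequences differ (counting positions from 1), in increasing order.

Differences at position 2 (A→G), position 3 (A→T), position 15 (T→C), position 16 (C→T).

2, 3, 15, 16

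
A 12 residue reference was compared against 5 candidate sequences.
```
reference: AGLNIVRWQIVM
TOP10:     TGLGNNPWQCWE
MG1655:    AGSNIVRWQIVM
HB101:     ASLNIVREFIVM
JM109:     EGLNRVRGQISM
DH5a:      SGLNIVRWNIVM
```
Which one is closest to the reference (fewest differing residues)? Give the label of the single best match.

MG1655

Hamming distances to reference — TOP10: 8; MG1655: 1; HB101: 3; JM109: 4; DH5a: 2.
Smallest is MG1655 with 1 mismatch.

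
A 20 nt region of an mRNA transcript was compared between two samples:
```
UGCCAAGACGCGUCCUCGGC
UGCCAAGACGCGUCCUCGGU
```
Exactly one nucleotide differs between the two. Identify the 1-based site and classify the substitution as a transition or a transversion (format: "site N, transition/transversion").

Site 20 changes C→U. C is a pyrimidine and U is a pyrimidine, so this is a transition.

site 20, transition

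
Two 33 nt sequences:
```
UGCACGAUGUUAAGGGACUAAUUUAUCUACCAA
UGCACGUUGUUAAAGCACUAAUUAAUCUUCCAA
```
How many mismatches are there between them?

Mismatches (1-based): site 7: A→U; site 14: G→A; site 16: G→C; site 24: U→A; site 29: A→U.

5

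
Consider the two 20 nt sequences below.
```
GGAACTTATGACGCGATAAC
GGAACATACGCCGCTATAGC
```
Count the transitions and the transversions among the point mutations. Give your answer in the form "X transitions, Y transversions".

Mismatches (1-based):
base 6: T→A (pyrimidine→purine, transversion)
base 9: T→C (pyrimidine→pyrimidine, transition)
base 11: A→C (purine→pyrimidine, transversion)
base 15: G→T (purine→pyrimidine, transversion)
base 19: A→G (purine→purine, transition)

2 transitions, 3 transversions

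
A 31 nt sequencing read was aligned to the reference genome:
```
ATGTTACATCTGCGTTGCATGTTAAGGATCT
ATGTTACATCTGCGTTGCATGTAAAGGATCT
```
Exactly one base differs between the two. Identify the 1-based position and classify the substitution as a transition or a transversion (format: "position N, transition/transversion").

Position 23 changes T→A. T is a pyrimidine and A is a purine, so this is a transversion.

position 23, transversion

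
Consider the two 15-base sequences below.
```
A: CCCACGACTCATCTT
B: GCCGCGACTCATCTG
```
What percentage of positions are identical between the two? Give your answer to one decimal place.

80.0%

3 positions differ (1, 4, 15), so 12 of 15 match: 12/15 = 80%.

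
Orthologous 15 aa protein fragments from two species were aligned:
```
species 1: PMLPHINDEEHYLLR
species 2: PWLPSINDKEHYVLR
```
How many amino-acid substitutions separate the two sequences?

4

Comparing position by position, 4 residues differ: 2 (M/W), 5 (H/S), 9 (E/K), 13 (L/V).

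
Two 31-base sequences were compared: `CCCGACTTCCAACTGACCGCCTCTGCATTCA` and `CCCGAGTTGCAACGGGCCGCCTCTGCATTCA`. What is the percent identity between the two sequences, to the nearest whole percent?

4 positions differ (6, 9, 14, 16), so 27 of 31 match: 27/31 = 87.1%.

87%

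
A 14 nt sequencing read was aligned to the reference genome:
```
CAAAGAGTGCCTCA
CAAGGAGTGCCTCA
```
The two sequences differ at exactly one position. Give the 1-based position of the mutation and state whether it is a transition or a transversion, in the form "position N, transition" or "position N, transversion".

position 4, transition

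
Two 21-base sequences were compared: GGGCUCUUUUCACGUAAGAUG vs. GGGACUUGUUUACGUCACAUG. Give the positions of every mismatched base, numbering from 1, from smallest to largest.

4, 5, 6, 8, 11, 16, 18

Scanning 1-based: 4: C/A; 5: U/C; 6: C/U; 8: U/G; 11: C/U; 16: A/C; 18: G/C.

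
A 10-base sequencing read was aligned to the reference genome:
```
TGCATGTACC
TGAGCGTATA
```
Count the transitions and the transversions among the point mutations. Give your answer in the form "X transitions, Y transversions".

3 transitions, 2 transversions

Transitions (purine↔purine or pyrimidine↔pyrimidine): 4 A→G, 5 T→C, 9 C→T.
Transversions (purine↔pyrimidine): 3 C→A, 10 C→A.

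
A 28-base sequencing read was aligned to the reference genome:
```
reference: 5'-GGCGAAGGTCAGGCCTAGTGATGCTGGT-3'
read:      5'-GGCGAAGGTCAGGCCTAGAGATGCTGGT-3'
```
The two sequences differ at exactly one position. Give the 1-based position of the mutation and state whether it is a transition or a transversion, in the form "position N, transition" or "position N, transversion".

Position 19 changes T→A. T is a pyrimidine and A is a purine, so this is a transversion.

position 19, transversion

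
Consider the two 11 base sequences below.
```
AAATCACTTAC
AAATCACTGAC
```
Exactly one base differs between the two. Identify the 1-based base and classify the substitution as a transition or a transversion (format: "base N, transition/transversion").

base 9, transversion

The sequences differ only at base 9: T→G (pyrimidine→purine), a transversion.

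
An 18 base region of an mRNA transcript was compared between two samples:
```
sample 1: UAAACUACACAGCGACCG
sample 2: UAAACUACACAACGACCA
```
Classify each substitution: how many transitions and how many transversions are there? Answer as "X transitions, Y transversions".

2 transitions, 0 transversions

Transitions (purine↔purine or pyrimidine↔pyrimidine): 12 G→A, 18 G→A.
Transversions (purine↔pyrimidine): none.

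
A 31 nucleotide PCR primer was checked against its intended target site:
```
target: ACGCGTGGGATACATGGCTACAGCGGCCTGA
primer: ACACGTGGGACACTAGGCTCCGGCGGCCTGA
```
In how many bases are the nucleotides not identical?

6

The sequences differ at bases 3, 11, 14, 15, 20, 22 (1-based) — 6 in total.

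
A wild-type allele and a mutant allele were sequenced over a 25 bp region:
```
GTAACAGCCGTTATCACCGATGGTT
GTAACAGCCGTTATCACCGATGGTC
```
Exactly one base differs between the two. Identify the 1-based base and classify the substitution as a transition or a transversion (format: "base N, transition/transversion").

Base 25 changes T→C. T is a pyrimidine and C is a pyrimidine, so this is a transition.

base 25, transition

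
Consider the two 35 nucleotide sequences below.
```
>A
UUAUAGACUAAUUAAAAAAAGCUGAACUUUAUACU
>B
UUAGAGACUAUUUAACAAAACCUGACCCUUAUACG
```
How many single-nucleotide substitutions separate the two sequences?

Comparing position by position, 7 sites differ: 4 (U/G), 11 (A/U), 16 (A/C), 21 (G/C), 26 (A/C), 28 (U/C), 35 (U/G).

7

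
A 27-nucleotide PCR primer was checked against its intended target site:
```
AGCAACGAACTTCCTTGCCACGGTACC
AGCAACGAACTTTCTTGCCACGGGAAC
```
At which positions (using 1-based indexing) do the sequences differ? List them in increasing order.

13, 24, 26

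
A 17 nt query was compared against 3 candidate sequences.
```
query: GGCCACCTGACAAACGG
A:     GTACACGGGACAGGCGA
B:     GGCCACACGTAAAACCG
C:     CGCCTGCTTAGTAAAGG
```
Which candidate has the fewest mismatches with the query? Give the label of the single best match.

A differs at 7 positions; B differs at 5 positions; C differs at 7 positions. The closest is B.

B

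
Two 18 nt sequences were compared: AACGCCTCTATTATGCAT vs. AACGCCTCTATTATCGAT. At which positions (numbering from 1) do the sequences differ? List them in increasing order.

15, 16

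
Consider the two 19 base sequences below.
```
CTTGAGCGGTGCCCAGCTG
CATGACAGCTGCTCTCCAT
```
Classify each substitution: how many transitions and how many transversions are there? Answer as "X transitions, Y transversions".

1 transition, 8 transversions

Transitions (purine↔purine or pyrimidine↔pyrimidine): 13 C→T.
Transversions (purine↔pyrimidine): 2 T→A, 6 G→C, 7 C→A, 9 G→C, 15 A→T, 16 G→C, 18 T→A, 19 G→T.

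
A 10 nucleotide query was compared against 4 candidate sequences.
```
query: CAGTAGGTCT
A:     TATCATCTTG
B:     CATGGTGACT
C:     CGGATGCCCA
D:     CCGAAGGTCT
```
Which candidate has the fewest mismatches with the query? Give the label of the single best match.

D

A differs at 7 bases; B differs at 5 bases; C differs at 6 bases; D differs at 2 bases. The closest is D.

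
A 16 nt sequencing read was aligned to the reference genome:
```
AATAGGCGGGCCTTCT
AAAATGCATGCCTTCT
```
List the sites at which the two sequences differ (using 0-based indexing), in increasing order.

Scanning 0-based: 2: T/A; 4: G/T; 7: G/A; 8: G/T.

2, 4, 7, 8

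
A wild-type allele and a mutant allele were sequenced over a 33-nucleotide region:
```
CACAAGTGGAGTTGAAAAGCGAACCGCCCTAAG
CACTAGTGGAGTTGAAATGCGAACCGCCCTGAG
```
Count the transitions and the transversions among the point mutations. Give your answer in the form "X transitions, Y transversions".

Transitions (purine↔purine or pyrimidine↔pyrimidine): 31 A→G.
Transversions (purine↔pyrimidine): 4 A→T, 18 A→T.

1 transition, 2 transversions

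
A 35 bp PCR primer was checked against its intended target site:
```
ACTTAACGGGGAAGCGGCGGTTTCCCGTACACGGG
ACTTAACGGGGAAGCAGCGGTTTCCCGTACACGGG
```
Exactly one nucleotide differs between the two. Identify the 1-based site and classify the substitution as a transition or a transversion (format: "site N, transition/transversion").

Site 16 changes G→A. G is a purine and A is a purine, so this is a transition.

site 16, transition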